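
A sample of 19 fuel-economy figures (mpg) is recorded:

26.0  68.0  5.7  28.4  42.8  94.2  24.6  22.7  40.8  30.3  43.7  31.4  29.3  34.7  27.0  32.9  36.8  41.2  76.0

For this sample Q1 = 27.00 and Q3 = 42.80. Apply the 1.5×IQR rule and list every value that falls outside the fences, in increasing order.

68.0, 76.0, 94.2

IQR = Q3 − Q1 = 42.80 − 27.00 = 15.80.
Lower fence = Q1 − 1.5·IQR = 27.00 − 23.70 = 3.30.
Upper fence = Q3 + 1.5·IQR = 42.80 + 23.70 = 66.50.
68.0 > 66.50 → outlier.
76.0 > 66.50 → outlier.
94.2 > 66.50 → outlier.
All remaining values lie within [3.30, 66.50].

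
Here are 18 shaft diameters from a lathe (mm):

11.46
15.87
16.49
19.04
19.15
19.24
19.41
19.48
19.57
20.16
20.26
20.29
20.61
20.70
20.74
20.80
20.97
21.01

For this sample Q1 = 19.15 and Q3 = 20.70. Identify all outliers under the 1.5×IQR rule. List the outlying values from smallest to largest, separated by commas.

11.46, 15.87, 16.49

IQR = Q3 − Q1 = 20.70 − 19.15 = 1.55.
Lower fence = Q1 − 1.5·IQR = 19.15 − 2.325 = 16.825.
Upper fence = Q3 + 1.5·IQR = 20.70 + 2.325 = 23.025.
11.46 < 16.825 → outlier.
15.87 < 16.825 → outlier.
16.49 < 16.825 → outlier.
All remaining values lie within [16.825, 23.025].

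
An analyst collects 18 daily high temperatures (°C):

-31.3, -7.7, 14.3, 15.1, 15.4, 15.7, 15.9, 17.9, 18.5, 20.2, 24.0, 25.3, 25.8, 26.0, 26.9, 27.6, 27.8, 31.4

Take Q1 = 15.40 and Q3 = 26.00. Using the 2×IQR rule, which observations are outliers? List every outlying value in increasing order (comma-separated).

-31.3, -7.7

IQR = Q3 − Q1 = 26.00 − 15.40 = 10.60.
Lower fence = Q1 − 2·IQR = 15.40 − 21.20 = -5.80.
Upper fence = Q3 + 2·IQR = 26.00 + 21.20 = 47.20.
-31.3 < -5.80 → outlier.
-7.7 < -5.80 → outlier.
All remaining values lie within [-5.80, 47.20].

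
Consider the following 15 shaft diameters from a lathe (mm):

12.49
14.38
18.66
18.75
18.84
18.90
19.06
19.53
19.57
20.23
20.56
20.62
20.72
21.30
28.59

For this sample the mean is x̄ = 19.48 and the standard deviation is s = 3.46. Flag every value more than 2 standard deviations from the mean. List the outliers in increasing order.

Cutoffs at x̄ ± 2s: 19.48 ± 2·3.46 = [12.56, 26.40].
12.49: z = -2.02, |z| > 2 → outlier.
28.59: z = 2.63, |z| > 2 → outlier.
Every other value lies within [12.56, 26.40].

12.49, 28.59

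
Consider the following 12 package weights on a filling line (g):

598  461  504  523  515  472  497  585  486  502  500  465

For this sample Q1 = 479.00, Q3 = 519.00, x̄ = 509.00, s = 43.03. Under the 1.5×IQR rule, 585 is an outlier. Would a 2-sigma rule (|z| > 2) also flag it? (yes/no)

no

z = (585 − 509.00) / 43.03 = 1.77.
|z| = 1.77 ≤ 2.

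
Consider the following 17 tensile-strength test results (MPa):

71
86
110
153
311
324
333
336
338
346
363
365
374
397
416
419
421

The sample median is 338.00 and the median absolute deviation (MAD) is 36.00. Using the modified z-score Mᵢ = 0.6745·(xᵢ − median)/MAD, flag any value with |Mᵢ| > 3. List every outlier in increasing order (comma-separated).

71, 86, 110, 153

|Mᵢ| > 3 ⇔ |xᵢ − 338.00| > 3·36.00/0.6745 = 160.12.
So outliers lie outside [177.88, 498.12].
71: M = -5.00 → outlier.
86: M = -4.72 → outlier.
110: M = -4.27 → outlier.
153: M = -3.47 → outlier.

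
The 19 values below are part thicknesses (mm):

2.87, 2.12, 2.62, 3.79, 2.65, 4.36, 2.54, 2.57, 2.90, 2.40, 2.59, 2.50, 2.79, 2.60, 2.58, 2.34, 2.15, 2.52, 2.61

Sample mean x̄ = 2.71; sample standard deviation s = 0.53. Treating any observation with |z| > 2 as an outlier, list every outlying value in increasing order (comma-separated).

3.79, 4.36

Cutoffs at x̄ ± 2s: 2.71 ± 2·0.53 = [1.65, 3.77].
3.79: z = 2.04, |z| > 2 → outlier.
4.36: z = 3.11, |z| > 2 → outlier.
Every other value lies within [1.65, 3.77].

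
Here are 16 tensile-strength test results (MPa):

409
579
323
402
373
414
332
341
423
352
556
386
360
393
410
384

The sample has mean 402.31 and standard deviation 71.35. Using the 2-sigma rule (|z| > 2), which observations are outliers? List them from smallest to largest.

Cutoffs at x̄ ± 2s: 402.31 ± 2·71.35 = [259.61, 545.01].
556: z = 2.15, |z| > 2 → outlier.
579: z = 2.48, |z| > 2 → outlier.
Every other value lies within [259.61, 545.01].

556, 579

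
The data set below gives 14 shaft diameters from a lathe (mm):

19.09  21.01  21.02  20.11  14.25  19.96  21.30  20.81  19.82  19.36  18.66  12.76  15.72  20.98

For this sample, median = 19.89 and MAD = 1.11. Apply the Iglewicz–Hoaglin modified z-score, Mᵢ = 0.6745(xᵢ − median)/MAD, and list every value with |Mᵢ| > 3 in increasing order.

|Mᵢ| > 3 ⇔ |xᵢ − 19.89| > 3·1.11/0.6745 = 4.94.
So outliers lie outside [14.95, 24.83].
12.76: M = -4.33 → outlier.
14.25: M = -3.43 → outlier.

12.76, 14.25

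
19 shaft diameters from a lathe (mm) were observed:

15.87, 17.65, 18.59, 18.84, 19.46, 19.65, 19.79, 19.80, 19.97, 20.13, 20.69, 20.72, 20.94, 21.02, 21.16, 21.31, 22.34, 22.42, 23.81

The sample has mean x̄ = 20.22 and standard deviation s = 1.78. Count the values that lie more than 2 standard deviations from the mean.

Cutoffs: x̄ ± 2s = [16.66, 23.78].
Outside the cutoffs: 15.87, 23.81.

2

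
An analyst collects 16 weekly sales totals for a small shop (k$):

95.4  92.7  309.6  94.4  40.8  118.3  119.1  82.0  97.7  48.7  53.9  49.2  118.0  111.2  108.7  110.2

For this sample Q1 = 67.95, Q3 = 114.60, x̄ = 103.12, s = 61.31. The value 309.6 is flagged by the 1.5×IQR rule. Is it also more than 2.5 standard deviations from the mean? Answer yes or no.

yes

z = (309.6 − 103.12) / 61.31 = 3.37.
|z| = 3.37 > 2.5.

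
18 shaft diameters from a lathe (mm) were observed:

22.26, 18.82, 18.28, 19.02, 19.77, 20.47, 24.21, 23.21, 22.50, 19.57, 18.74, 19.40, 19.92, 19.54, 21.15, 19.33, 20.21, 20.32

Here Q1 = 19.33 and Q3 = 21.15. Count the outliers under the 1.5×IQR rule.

1

IQR = 1.82; fences at 19.33 − 2.73 = 16.60 and 21.15 + 2.73 = 23.88.
Outside the cutoffs: 24.21.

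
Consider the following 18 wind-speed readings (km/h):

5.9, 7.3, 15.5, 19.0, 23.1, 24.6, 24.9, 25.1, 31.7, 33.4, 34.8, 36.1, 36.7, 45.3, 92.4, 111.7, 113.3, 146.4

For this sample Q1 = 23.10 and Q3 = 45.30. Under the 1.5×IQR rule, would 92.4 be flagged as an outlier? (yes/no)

yes

IQR = Q3 − Q1 = 45.30 − 23.10 = 22.20.
Lower fence = Q1 − 1.5·IQR = 23.10 − 33.30 = -10.20.
Upper fence = Q3 + 1.5·IQR = 45.30 + 33.30 = 78.60.
92.4 lies above the upper fence.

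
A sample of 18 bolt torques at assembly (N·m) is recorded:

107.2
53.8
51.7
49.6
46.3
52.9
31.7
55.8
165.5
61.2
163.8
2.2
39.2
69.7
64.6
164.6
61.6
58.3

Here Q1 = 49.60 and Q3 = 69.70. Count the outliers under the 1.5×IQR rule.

5

IQR = 20.10; fences at 49.60 − 30.15 = 19.45 and 69.70 + 30.15 = 99.85.
Outside the cutoffs: 2.2, 107.2, 163.8, 164.6, 165.5.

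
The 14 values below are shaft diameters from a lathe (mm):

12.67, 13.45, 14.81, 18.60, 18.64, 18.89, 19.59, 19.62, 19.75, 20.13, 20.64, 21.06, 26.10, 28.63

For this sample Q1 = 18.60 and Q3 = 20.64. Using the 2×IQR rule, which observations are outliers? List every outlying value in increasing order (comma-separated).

12.67, 13.45, 26.10, 28.63

IQR = Q3 − Q1 = 20.64 − 18.60 = 2.04.
Lower fence = Q1 − 2·IQR = 18.60 − 4.08 = 14.52.
Upper fence = Q3 + 2·IQR = 20.64 + 4.08 = 24.72.
12.67 < 14.52 → outlier.
13.45 < 14.52 → outlier.
26.10 > 24.72 → outlier.
28.63 > 24.72 → outlier.
All remaining values lie within [14.52, 24.72].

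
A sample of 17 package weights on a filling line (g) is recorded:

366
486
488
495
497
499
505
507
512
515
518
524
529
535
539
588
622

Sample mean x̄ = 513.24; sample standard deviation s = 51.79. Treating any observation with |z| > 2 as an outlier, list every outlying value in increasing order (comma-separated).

366, 622

Cutoffs at x̄ ± 2s: 513.24 ± 2·51.79 = [409.66, 616.82].
366: z = -2.84, |z| > 2 → outlier.
622: z = 2.10, |z| > 2 → outlier.
Every other value lies within [409.66, 616.82].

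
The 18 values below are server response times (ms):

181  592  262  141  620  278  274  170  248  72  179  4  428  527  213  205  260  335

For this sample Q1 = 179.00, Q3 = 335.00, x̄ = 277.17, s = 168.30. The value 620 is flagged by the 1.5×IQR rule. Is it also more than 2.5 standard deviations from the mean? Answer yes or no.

z = (620 − 277.17) / 168.30 = 2.04.
|z| = 2.04 ≤ 2.5.

no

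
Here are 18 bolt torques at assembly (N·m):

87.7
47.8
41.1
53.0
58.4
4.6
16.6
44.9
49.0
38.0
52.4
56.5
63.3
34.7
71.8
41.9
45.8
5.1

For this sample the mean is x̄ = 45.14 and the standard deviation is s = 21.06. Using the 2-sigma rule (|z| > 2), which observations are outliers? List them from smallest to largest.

Cutoffs at x̄ ± 2s: 45.14 ± 2·21.06 = [3.02, 87.26].
87.7: z = 2.02, |z| > 2 → outlier.
Every other value lies within [3.02, 87.26].

87.7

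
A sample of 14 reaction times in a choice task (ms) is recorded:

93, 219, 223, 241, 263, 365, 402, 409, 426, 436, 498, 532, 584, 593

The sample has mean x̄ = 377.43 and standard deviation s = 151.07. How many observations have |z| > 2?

Cutoffs: x̄ ± 2s = [75.29, 679.57].
Every value lies within the cutoffs.

0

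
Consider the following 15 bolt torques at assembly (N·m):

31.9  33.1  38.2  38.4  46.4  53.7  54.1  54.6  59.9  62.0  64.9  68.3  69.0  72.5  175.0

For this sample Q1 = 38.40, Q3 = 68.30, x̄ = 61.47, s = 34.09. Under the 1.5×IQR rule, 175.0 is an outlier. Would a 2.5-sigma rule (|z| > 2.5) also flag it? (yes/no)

z = (175.0 − 61.47) / 34.09 = 3.33.
|z| = 3.33 > 2.5.

yes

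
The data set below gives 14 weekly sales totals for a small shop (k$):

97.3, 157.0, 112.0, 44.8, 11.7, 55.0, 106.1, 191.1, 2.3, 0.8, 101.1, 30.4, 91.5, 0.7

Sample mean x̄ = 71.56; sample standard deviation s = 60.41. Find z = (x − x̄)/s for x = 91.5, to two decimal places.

0.33

z = (91.5 − 71.56) / 60.41 = 0.33.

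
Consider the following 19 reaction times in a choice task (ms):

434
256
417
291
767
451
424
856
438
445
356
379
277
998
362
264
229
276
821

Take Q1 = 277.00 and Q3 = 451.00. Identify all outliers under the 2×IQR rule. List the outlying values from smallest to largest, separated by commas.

821, 856, 998

IQR = Q3 − Q1 = 451.00 − 277.00 = 174.00.
Lower fence = Q1 − 2·IQR = 277.00 − 348.00 = -71.00.
Upper fence = Q3 + 2·IQR = 451.00 + 348.00 = 799.00.
821 > 799.00 → outlier.
856 > 799.00 → outlier.
998 > 799.00 → outlier.
All remaining values lie within [-71.00, 799.00].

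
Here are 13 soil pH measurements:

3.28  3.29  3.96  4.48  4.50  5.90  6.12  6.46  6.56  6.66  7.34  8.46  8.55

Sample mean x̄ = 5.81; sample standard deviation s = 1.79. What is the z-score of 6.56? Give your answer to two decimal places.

z = (6.56 − 5.81) / 1.79 = 0.42.

0.42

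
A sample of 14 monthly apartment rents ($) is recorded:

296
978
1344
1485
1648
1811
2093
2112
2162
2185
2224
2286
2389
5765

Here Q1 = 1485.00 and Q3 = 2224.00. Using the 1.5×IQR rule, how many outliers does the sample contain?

IQR = 739.00; fences at 1485.00 − 1108.50 = 376.50 and 2224.00 + 1108.50 = 3332.50.
Outside the cutoffs: 296, 5765.

2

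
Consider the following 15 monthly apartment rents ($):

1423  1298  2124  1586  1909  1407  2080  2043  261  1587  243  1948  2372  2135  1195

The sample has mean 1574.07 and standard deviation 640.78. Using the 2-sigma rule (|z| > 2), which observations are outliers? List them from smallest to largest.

Cutoffs at x̄ ± 2s: 1574.07 ± 2·640.78 = [292.51, 2855.63].
243: z = -2.08, |z| > 2 → outlier.
261: z = -2.05, |z| > 2 → outlier.
Every other value lies within [292.51, 2855.63].

243, 261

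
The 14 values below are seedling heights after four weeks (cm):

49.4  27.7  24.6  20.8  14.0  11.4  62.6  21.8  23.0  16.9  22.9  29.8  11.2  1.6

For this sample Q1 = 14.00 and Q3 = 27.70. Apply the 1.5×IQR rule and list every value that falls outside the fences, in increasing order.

IQR = Q3 − Q1 = 27.70 − 14.00 = 13.70.
Lower fence = Q1 − 1.5·IQR = 14.00 − 20.55 = -6.55.
Upper fence = Q3 + 1.5·IQR = 27.70 + 20.55 = 48.25.
49.4 > 48.25 → outlier.
62.6 > 48.25 → outlier.
All remaining values lie within [-6.55, 48.25].

49.4, 62.6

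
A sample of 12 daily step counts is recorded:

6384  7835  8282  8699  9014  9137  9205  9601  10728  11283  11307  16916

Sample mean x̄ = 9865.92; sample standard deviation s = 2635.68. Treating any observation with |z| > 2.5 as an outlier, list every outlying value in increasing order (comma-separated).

16916

Cutoffs at x̄ ± 2.5s: 9865.92 ± 2.5·2635.68 = [3276.72, 16455.12].
16916: z = 2.67, |z| > 2.5 → outlier.
Every other value lies within [3276.72, 16455.12].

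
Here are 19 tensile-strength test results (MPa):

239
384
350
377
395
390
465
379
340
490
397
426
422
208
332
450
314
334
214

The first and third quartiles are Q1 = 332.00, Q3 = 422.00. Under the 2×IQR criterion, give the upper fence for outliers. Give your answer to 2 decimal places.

602.00

IQR = Q3 − Q1 = 422.00 − 332.00 = 90.00.
Lower fence = Q1 − 2·IQR = 332.00 − 180.00 = 152.00.
Upper fence = Q3 + 2·IQR = 422.00 + 180.00 = 602.00.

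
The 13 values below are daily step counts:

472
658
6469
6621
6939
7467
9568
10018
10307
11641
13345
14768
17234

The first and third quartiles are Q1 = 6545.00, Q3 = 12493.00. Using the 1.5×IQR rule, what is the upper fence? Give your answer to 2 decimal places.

IQR = Q3 − Q1 = 12493.00 − 6545.00 = 5948.00.
Lower fence = Q1 − 1.5·IQR = 6545.00 − 8922.00 = -2377.00.
Upper fence = Q3 + 1.5·IQR = 12493.00 + 8922.00 = 21415.00.

21415.00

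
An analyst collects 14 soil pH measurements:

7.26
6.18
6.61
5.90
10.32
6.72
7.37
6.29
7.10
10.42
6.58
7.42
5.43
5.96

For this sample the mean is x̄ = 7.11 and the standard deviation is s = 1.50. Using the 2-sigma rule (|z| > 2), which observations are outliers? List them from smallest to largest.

Cutoffs at x̄ ± 2s: 7.11 ± 2·1.50 = [4.11, 10.11].
10.32: z = 2.14, |z| > 2 → outlier.
10.42: z = 2.21, |z| > 2 → outlier.
Every other value lies within [4.11, 10.11].

10.32, 10.42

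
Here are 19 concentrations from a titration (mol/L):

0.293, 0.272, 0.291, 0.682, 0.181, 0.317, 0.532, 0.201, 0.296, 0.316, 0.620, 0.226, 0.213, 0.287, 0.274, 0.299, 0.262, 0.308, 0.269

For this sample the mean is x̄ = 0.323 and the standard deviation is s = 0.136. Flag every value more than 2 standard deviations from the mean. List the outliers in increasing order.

0.620, 0.682

Cutoffs at x̄ ± 2s: 0.323 ± 2·0.136 = [0.051, 0.595].
0.620: z = 2.18, |z| > 2 → outlier.
0.682: z = 2.64, |z| > 2 → outlier.
Every other value lies within [0.051, 0.595].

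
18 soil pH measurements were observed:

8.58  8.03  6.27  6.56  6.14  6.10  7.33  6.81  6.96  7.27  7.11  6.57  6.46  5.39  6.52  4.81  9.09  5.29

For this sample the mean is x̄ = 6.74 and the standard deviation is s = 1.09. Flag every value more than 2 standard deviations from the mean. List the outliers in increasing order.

Cutoffs at x̄ ± 2s: 6.74 ± 2·1.09 = [4.56, 8.92].
9.09: z = 2.16, |z| > 2 → outlier.
Every other value lies within [4.56, 8.92].

9.09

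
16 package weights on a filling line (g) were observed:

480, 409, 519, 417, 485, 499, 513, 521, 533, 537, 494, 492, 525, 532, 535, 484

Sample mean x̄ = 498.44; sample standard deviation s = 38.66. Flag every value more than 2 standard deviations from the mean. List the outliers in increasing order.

Cutoffs at x̄ ± 2s: 498.44 ± 2·38.66 = [421.12, 575.76].
409: z = -2.31, |z| > 2 → outlier.
417: z = -2.11, |z| > 2 → outlier.
Every other value lies within [421.12, 575.76].

409, 417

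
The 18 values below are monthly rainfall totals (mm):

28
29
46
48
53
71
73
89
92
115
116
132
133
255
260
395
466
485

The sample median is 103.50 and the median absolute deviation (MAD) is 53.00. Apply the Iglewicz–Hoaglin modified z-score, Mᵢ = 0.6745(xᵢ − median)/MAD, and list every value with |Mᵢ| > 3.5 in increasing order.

|Mᵢ| > 3.5 ⇔ |xᵢ − 103.50| > 3.5·53.00/0.6745 = 275.02.
So outliers lie outside [-171.52, 378.52].
395: M = 3.71 → outlier.
466: M = 4.61 → outlier.
485: M = 4.86 → outlier.

395, 466, 485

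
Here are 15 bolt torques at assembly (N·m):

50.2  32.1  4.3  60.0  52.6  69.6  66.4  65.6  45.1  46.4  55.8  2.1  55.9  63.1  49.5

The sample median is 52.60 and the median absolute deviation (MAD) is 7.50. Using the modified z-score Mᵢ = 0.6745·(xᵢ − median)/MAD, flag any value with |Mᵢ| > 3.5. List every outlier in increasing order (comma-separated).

2.1, 4.3

|Mᵢ| > 3.5 ⇔ |xᵢ − 52.60| > 3.5·7.50/0.6745 = 38.92.
So outliers lie outside [13.68, 91.52].
2.1: M = -4.54 → outlier.
4.3: M = -4.34 → outlier.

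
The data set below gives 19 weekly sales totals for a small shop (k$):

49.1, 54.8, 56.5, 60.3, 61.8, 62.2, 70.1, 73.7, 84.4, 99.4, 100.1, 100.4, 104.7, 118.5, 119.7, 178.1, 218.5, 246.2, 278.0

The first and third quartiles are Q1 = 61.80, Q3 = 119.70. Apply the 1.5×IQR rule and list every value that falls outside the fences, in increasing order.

218.5, 246.2, 278.0

IQR = Q3 − Q1 = 119.70 − 61.80 = 57.90.
Lower fence = Q1 − 1.5·IQR = 61.80 − 86.85 = -25.05.
Upper fence = Q3 + 1.5·IQR = 119.70 + 86.85 = 206.55.
218.5 > 206.55 → outlier.
246.2 > 206.55 → outlier.
278.0 > 206.55 → outlier.
All remaining values lie within [-25.05, 206.55].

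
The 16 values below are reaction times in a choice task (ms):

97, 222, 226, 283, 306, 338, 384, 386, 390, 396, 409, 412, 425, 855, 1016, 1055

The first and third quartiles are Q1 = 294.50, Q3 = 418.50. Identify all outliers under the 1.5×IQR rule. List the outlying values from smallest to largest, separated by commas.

97, 855, 1016, 1055

IQR = Q3 − Q1 = 418.50 − 294.50 = 124.00.
Lower fence = Q1 − 1.5·IQR = 294.50 − 186.00 = 108.50.
Upper fence = Q3 + 1.5·IQR = 418.50 + 186.00 = 604.50.
97 < 108.50 → outlier.
855 > 604.50 → outlier.
1016 > 604.50 → outlier.
1055 > 604.50 → outlier.
All remaining values lie within [108.50, 604.50].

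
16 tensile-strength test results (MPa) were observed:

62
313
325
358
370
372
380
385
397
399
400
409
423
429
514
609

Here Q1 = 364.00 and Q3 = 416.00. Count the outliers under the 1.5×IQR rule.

3

IQR = 52.00; fences at 364.00 − 78.00 = 286.00 and 416.00 + 78.00 = 494.00.
Outside the cutoffs: 62, 514, 609.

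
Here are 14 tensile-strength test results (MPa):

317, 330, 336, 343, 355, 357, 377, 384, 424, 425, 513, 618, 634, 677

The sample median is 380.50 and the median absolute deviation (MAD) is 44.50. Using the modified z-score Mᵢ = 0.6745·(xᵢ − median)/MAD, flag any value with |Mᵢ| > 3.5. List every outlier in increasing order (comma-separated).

|Mᵢ| > 3.5 ⇔ |xᵢ − 380.50| > 3.5·44.50/0.6745 = 230.91.
So outliers lie outside [149.59, 611.41].
618: M = 3.60 → outlier.
634: M = 3.84 → outlier.
677: M = 4.49 → outlier.

618, 634, 677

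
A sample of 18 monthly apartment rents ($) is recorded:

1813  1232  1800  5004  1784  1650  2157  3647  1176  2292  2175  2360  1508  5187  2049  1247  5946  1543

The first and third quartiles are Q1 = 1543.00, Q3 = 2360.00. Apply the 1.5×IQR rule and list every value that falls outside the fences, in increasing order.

IQR = Q3 − Q1 = 2360.00 − 1543.00 = 817.00.
Lower fence = Q1 − 1.5·IQR = 1543.00 − 1225.50 = 317.50.
Upper fence = Q3 + 1.5·IQR = 2360.00 + 1225.50 = 3585.50.
3647 > 3585.50 → outlier.
5004 > 3585.50 → outlier.
5187 > 3585.50 → outlier.
5946 > 3585.50 → outlier.
All remaining values lie within [317.50, 3585.50].

3647, 5004, 5187, 5946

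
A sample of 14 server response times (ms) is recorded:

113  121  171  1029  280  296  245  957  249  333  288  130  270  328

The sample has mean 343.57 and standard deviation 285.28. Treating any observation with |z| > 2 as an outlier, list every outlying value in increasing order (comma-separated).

Cutoffs at x̄ ± 2s: 343.57 ± 2·285.28 = [-226.99, 914.13].
957: z = 2.15, |z| > 2 → outlier.
1029: z = 2.40, |z| > 2 → outlier.
Every other value lies within [-226.99, 914.13].

957, 1029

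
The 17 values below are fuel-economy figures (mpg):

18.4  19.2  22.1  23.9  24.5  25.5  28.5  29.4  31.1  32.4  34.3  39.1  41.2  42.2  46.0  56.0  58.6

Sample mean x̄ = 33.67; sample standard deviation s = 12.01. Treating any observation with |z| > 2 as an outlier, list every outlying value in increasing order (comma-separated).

Cutoffs at x̄ ± 2s: 33.67 ± 2·12.01 = [9.65, 57.69].
58.6: z = 2.08, |z| > 2 → outlier.
Every other value lies within [9.65, 57.69].

58.6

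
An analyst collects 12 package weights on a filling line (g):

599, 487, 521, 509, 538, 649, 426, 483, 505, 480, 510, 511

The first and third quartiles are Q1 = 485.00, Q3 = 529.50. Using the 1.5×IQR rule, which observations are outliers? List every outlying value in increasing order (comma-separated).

599, 649

IQR = Q3 − Q1 = 529.50 − 485.00 = 44.50.
Lower fence = Q1 − 1.5·IQR = 485.00 − 66.75 = 418.25.
Upper fence = Q3 + 1.5·IQR = 529.50 + 66.75 = 596.25.
599 > 596.25 → outlier.
649 > 596.25 → outlier.
All remaining values lie within [418.25, 596.25].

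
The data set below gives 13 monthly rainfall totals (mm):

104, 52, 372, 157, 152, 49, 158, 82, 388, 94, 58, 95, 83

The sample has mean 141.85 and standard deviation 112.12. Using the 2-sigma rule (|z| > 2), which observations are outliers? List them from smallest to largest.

372, 388

Cutoffs at x̄ ± 2s: 141.85 ± 2·112.12 = [-82.39, 366.09].
372: z = 2.05, |z| > 2 → outlier.
388: z = 2.20, |z| > 2 → outlier.
Every other value lies within [-82.39, 366.09].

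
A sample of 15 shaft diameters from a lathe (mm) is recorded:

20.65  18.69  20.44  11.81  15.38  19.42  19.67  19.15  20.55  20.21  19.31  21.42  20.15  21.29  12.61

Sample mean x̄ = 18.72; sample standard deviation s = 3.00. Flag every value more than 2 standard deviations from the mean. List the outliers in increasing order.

11.81, 12.61

Cutoffs at x̄ ± 2s: 18.72 ± 2·3.00 = [12.72, 24.72].
11.81: z = -2.30, |z| > 2 → outlier.
12.61: z = -2.04, |z| > 2 → outlier.
Every other value lies within [12.72, 24.72].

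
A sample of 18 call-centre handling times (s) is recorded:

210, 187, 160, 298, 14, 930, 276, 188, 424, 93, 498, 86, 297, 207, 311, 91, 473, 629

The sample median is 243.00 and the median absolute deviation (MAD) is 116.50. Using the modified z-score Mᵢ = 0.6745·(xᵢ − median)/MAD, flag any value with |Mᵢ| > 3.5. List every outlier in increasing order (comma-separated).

930

|Mᵢ| > 3.5 ⇔ |xᵢ − 243.00| > 3.5·116.50/0.6745 = 604.52.
So outliers lie outside [-361.52, 847.52].
930: M = 3.98 → outlier.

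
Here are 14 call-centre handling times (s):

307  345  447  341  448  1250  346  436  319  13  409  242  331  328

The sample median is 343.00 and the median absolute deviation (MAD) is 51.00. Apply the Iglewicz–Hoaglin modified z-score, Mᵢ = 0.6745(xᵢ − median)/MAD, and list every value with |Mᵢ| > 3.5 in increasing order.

|Mᵢ| > 3.5 ⇔ |xᵢ − 343.00| > 3.5·51.00/0.6745 = 264.64.
So outliers lie outside [78.36, 607.64].
13: M = -4.36 → outlier.
1250: M = 12.00 → outlier.

13, 1250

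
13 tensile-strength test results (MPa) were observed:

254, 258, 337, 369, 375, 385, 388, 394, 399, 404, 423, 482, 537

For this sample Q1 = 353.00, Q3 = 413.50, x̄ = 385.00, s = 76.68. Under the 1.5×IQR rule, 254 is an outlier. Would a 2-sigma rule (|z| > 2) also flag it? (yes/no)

z = (254 − 385.00) / 76.68 = -1.71.
|z| = 1.71 ≤ 2.

no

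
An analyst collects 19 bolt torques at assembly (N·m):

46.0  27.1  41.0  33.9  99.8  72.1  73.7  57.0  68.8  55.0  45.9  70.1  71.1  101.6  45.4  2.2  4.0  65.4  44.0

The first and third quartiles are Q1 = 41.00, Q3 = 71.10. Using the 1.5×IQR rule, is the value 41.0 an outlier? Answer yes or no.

IQR = Q3 − Q1 = 71.10 − 41.00 = 30.10.
Lower fence = Q1 − 1.5·IQR = 41.00 − 45.15 = -4.15.
Upper fence = Q3 + 1.5·IQR = 71.10 + 45.15 = 116.25.
41.0 lies within [-4.15, 116.25].

no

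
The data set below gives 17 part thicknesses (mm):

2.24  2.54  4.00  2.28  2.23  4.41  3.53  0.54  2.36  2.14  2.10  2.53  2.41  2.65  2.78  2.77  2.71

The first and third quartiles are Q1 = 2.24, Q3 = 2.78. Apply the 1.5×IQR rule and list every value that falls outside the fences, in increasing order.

0.54, 4.00, 4.41

IQR = Q3 − Q1 = 2.78 − 2.24 = 0.54.
Lower fence = Q1 − 1.5·IQR = 2.24 − 0.81 = 1.43.
Upper fence = Q3 + 1.5·IQR = 2.78 + 0.81 = 3.59.
0.54 < 1.43 → outlier.
4.00 > 3.59 → outlier.
4.41 > 3.59 → outlier.
All remaining values lie within [1.43, 3.59].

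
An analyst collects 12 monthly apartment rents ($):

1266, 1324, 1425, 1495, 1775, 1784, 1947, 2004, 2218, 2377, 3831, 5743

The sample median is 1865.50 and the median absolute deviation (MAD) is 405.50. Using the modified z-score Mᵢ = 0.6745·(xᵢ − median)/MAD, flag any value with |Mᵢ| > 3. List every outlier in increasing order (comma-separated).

|Mᵢ| > 3 ⇔ |xᵢ − 1865.50| > 3·405.50/0.6745 = 1803.56.
So outliers lie outside [61.94, 3669.06].
3831: M = 3.27 → outlier.
5743: M = 6.45 → outlier.

3831, 5743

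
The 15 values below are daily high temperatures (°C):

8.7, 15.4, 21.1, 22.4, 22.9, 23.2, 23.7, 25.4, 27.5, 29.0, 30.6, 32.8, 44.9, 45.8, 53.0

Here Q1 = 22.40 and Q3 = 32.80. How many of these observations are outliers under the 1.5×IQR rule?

1

IQR = 10.40; fences at 22.40 − 15.60 = 6.80 and 32.80 + 15.60 = 48.40.
Outside the cutoffs: 53.0.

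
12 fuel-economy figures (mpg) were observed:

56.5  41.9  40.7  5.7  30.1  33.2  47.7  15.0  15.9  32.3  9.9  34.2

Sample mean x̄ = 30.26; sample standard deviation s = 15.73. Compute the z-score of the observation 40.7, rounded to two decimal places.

z = (40.7 − 30.26) / 15.73 = 0.66.

0.66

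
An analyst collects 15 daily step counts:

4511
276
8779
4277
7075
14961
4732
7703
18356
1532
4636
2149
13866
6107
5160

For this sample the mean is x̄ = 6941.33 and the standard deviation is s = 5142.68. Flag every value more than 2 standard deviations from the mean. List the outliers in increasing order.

Cutoffs at x̄ ± 2s: 6941.33 ± 2·5142.68 = [-3344.03, 17226.69].
18356: z = 2.22, |z| > 2 → outlier.
Every other value lies within [-3344.03, 17226.69].

18356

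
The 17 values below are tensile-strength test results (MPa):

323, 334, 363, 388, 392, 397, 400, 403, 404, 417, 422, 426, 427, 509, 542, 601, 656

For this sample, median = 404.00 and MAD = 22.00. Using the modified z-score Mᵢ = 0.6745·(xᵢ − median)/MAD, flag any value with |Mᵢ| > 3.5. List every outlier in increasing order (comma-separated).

|Mᵢ| > 3.5 ⇔ |xᵢ − 404.00| > 3.5·22.00/0.6745 = 114.16.
So outliers lie outside [289.84, 518.16].
542: M = 4.23 → outlier.
601: M = 6.04 → outlier.
656: M = 7.73 → outlier.

542, 601, 656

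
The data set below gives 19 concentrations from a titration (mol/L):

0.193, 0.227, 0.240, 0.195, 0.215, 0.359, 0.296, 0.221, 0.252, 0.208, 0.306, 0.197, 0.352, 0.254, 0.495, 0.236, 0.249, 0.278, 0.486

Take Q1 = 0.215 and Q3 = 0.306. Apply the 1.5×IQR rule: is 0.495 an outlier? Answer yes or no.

IQR = Q3 − Q1 = 0.306 − 0.215 = 0.091.
Lower fence = Q1 − 1.5·IQR = 0.215 − 0.1365 = 0.0785.
Upper fence = Q3 + 1.5·IQR = 0.306 + 0.1365 = 0.4425.
0.495 lies above the upper fence.

yes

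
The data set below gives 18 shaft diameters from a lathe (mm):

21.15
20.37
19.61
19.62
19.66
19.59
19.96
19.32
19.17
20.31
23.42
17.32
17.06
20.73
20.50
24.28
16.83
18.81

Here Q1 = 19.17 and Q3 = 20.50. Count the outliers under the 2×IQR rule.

IQR = 1.33; fences at 19.17 − 2.66 = 16.51 and 20.50 + 2.66 = 23.16.
Outside the cutoffs: 23.42, 24.28.

2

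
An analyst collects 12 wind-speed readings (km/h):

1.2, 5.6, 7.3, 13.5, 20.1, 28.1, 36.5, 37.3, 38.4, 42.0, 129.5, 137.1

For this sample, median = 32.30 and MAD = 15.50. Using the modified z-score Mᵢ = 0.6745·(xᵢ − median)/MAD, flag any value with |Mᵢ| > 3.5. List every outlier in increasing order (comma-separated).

129.5, 137.1

|Mᵢ| > 3.5 ⇔ |xᵢ − 32.30| > 3.5·15.50/0.6745 = 80.43.
So outliers lie outside [-48.13, 112.73].
129.5: M = 4.23 → outlier.
137.1: M = 4.56 → outlier.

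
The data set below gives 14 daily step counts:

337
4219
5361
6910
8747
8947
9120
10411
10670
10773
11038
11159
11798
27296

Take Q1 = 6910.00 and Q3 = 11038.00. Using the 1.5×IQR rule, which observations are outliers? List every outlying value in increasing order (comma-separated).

IQR = Q3 − Q1 = 11038.00 − 6910.00 = 4128.00.
Lower fence = Q1 − 1.5·IQR = 6910.00 − 6192.00 = 718.00.
Upper fence = Q3 + 1.5·IQR = 11038.00 + 6192.00 = 17230.00.
337 < 718.00 → outlier.
27296 > 17230.00 → outlier.
All remaining values lie within [718.00, 17230.00].

337, 27296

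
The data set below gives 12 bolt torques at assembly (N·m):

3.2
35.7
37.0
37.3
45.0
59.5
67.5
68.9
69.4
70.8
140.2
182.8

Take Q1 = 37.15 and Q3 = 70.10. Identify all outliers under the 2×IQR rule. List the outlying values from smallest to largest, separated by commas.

140.2, 182.8

IQR = Q3 − Q1 = 70.10 − 37.15 = 32.95.
Lower fence = Q1 − 2·IQR = 37.15 − 65.90 = -28.75.
Upper fence = Q3 + 2·IQR = 70.10 + 65.90 = 136.00.
140.2 > 136.00 → outlier.
182.8 > 136.00 → outlier.
All remaining values lie within [-28.75, 136.00].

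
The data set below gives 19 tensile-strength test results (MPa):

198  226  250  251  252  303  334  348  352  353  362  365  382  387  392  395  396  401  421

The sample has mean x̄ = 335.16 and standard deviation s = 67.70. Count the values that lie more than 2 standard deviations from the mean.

Cutoffs: x̄ ± 2s = [199.76, 470.56].
Outside the cutoffs: 198.

1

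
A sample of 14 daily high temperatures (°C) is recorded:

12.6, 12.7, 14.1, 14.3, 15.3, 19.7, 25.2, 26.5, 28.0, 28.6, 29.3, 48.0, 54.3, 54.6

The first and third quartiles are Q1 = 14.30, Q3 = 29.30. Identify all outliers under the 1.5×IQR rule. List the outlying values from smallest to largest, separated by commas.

IQR = Q3 − Q1 = 29.30 − 14.30 = 15.00.
Lower fence = Q1 − 1.5·IQR = 14.30 − 22.50 = -8.20.
Upper fence = Q3 + 1.5·IQR = 29.30 + 22.50 = 51.80.
54.3 > 51.80 → outlier.
54.6 > 51.80 → outlier.
All remaining values lie within [-8.20, 51.80].

54.3, 54.6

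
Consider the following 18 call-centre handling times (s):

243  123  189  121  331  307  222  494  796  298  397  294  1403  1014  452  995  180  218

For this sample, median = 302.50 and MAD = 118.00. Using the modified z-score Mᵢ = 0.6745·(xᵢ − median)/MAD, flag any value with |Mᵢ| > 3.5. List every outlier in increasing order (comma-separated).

995, 1014, 1403

|Mᵢ| > 3.5 ⇔ |xᵢ − 302.50| > 3.5·118.00/0.6745 = 612.31.
So outliers lie outside [-309.81, 914.81].
995: M = 3.96 → outlier.
1014: M = 4.07 → outlier.
1403: M = 6.29 → outlier.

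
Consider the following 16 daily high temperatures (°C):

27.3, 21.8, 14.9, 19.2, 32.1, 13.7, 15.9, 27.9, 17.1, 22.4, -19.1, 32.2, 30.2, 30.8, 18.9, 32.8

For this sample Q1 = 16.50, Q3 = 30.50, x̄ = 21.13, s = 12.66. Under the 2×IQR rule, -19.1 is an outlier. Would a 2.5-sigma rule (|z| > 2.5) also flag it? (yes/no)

yes

z = (-19.1 − 21.13) / 12.66 = -3.18.
|z| = 3.18 > 2.5.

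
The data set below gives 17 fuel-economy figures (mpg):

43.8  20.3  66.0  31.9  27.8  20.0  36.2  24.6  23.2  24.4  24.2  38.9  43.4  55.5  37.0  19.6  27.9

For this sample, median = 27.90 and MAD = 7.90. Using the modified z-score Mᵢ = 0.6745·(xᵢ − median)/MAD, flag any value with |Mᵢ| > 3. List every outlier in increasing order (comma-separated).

|Mᵢ| > 3 ⇔ |xᵢ − 27.90| > 3·7.90/0.6745 = 35.14.
So outliers lie outside [-7.24, 63.04].
66.0: M = 3.25 → outlier.

66.0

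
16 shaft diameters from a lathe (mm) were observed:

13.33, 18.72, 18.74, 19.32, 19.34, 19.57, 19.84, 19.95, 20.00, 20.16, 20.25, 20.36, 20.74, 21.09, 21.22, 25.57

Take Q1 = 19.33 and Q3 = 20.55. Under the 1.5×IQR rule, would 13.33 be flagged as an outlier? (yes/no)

yes

IQR = Q3 − Q1 = 20.55 − 19.33 = 1.22.
Lower fence = Q1 − 1.5·IQR = 19.33 − 1.83 = 17.50.
Upper fence = Q3 + 1.5·IQR = 20.55 + 1.83 = 22.38.
13.33 lies below the lower fence.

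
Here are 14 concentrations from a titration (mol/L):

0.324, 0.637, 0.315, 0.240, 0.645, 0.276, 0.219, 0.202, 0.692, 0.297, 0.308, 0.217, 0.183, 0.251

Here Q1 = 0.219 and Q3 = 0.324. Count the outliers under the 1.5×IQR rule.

IQR = 0.105; fences at 0.219 − 0.1575 = 0.0615 and 0.324 + 0.1575 = 0.4815.
Outside the cutoffs: 0.637, 0.645, 0.692.

3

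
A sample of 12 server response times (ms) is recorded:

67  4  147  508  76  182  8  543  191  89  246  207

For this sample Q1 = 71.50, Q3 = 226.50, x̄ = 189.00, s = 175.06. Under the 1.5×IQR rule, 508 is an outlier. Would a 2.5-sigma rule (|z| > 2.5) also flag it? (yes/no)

no

z = (508 − 189.00) / 175.06 = 1.82.
|z| = 1.82 ≤ 2.5.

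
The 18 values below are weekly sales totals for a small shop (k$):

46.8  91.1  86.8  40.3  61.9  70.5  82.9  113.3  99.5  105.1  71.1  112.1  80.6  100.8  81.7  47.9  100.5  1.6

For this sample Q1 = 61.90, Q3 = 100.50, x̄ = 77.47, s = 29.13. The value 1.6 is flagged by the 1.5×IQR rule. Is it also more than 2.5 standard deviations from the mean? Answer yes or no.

yes

z = (1.6 − 77.47) / 29.13 = -2.60.
|z| = 2.60 > 2.5.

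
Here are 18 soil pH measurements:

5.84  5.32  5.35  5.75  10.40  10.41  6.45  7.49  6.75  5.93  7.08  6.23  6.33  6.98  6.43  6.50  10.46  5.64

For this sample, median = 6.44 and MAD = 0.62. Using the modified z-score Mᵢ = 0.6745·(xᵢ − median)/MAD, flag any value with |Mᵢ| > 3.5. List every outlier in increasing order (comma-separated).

|Mᵢ| > 3.5 ⇔ |xᵢ − 6.44| > 3.5·0.62/0.6745 = 3.22.
So outliers lie outside [3.22, 9.66].
10.40: M = 4.31 → outlier.
10.41: M = 4.32 → outlier.
10.46: M = 4.37 → outlier.

10.40, 10.41, 10.46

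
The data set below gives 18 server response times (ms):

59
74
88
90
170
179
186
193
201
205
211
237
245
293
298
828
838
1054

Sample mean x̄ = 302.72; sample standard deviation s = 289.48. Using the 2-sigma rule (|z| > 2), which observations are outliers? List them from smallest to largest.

1054

Cutoffs at x̄ ± 2s: 302.72 ± 2·289.48 = [-276.24, 881.68].
1054: z = 2.60, |z| > 2 → outlier.
Every other value lies within [-276.24, 881.68].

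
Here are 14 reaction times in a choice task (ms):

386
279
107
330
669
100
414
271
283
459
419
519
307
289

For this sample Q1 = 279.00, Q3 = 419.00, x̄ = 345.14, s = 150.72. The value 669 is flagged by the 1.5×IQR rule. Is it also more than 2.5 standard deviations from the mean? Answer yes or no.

no

z = (669 − 345.14) / 150.72 = 2.15.
|z| = 2.15 ≤ 2.5.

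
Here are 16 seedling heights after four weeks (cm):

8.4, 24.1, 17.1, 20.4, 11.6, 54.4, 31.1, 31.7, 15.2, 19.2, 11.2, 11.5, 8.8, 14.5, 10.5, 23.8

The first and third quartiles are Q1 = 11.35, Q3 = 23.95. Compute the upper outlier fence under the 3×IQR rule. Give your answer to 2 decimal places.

61.75

IQR = Q3 − Q1 = 23.95 − 11.35 = 12.60.
Lower fence = Q1 − 3·IQR = 11.35 − 37.80 = -26.45.
Upper fence = Q3 + 3·IQR = 23.95 + 37.80 = 61.75.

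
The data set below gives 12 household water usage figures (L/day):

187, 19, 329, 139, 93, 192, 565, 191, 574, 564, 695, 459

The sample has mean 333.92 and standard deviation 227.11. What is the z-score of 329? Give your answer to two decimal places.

z = (329 − 333.92) / 227.11 = -0.02.

-0.02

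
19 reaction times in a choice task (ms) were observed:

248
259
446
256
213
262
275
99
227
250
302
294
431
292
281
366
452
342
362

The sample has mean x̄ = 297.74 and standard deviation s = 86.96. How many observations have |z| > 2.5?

0

Cutoffs: x̄ ± 2.5s = [80.34, 515.14].
Every value lies within the cutoffs.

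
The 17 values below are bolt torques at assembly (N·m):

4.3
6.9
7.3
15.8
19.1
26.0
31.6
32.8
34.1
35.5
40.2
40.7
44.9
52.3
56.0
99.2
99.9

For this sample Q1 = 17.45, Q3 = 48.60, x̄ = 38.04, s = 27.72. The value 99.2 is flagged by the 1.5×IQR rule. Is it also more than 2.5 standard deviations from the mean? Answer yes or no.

z = (99.2 − 38.04) / 27.72 = 2.21.
|z| = 2.21 ≤ 2.5.

no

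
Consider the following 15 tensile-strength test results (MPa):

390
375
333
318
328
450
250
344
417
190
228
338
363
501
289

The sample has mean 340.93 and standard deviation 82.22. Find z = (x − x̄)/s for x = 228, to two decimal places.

z = (228 − 340.93) / 82.22 = -1.37.

-1.37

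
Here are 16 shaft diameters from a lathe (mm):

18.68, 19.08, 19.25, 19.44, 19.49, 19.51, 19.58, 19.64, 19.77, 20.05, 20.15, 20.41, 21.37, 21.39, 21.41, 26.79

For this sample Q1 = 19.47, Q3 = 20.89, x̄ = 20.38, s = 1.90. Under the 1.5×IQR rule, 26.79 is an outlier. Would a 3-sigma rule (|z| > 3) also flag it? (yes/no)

yes

z = (26.79 − 20.38) / 1.90 = 3.37.
|z| = 3.37 > 3.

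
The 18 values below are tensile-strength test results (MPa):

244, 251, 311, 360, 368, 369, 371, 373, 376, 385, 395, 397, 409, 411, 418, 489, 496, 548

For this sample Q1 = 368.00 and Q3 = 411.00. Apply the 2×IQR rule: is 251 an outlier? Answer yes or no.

IQR = Q3 − Q1 = 411.00 − 368.00 = 43.00.
Lower fence = Q1 − 2·IQR = 368.00 − 86.00 = 282.00.
Upper fence = Q3 + 2·IQR = 411.00 + 86.00 = 497.00.
251 lies below the lower fence.

yes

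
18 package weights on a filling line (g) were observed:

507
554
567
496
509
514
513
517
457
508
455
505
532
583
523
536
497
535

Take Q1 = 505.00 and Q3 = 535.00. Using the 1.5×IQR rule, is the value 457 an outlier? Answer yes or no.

IQR = Q3 − Q1 = 535.00 − 505.00 = 30.00.
Lower fence = Q1 − 1.5·IQR = 505.00 − 45.00 = 460.00.
Upper fence = Q3 + 1.5·IQR = 535.00 + 45.00 = 580.00.
457 lies below the lower fence.

yes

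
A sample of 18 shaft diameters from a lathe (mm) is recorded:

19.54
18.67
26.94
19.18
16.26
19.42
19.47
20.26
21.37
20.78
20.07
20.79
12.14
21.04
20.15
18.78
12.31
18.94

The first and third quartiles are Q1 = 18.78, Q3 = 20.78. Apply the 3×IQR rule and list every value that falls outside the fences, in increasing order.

12.14, 12.31, 26.94

IQR = Q3 − Q1 = 20.78 − 18.78 = 2.00.
Lower fence = Q1 − 3·IQR = 18.78 − 6.00 = 12.78.
Upper fence = Q3 + 3·IQR = 20.78 + 6.00 = 26.78.
12.14 < 12.78 → outlier.
12.31 < 12.78 → outlier.
26.94 > 26.78 → outlier.
All remaining values lie within [12.78, 26.78].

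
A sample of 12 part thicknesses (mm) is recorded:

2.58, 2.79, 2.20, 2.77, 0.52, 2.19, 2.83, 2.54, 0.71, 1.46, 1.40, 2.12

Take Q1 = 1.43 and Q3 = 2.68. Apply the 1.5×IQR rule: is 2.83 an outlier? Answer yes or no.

no

IQR = Q3 − Q1 = 2.68 − 1.43 = 1.25.
Lower fence = Q1 − 1.5·IQR = 1.43 − 1.875 = -0.445.
Upper fence = Q3 + 1.5·IQR = 2.68 + 1.875 = 4.555.
2.83 lies within [-0.445, 4.555].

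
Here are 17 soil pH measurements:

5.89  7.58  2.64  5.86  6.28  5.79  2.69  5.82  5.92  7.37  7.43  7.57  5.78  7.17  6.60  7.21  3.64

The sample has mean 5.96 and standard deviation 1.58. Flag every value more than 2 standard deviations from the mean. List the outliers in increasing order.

Cutoffs at x̄ ± 2s: 5.96 ± 2·1.58 = [2.80, 9.12].
2.64: z = -2.10, |z| > 2 → outlier.
2.69: z = -2.07, |z| > 2 → outlier.
Every other value lies within [2.80, 9.12].

2.64, 2.69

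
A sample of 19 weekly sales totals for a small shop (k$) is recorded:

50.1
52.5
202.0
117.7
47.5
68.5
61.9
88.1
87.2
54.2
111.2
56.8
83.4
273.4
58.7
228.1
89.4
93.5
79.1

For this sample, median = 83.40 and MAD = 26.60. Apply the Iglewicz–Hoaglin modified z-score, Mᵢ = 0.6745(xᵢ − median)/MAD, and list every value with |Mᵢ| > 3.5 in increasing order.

228.1, 273.4

|Mᵢ| > 3.5 ⇔ |xᵢ − 83.40| > 3.5·26.60/0.6745 = 138.03.
So outliers lie outside [-54.63, 221.43].
228.1: M = 3.67 → outlier.
273.4: M = 4.82 → outlier.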